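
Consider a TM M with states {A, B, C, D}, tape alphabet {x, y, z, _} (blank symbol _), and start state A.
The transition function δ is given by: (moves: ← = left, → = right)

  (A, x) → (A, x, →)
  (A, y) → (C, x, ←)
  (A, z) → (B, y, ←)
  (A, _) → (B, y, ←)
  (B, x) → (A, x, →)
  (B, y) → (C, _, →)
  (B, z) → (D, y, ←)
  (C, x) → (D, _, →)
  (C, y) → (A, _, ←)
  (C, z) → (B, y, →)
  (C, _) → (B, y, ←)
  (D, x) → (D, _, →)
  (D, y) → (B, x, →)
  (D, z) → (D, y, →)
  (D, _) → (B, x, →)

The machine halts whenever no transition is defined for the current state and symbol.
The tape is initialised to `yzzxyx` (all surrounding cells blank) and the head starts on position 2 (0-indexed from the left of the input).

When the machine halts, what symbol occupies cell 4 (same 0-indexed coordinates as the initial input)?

A | yz[z]xyx__   read z → write y, move ←, go to B
B | y[z]yxyx__   read z → write y, move ←, go to D
D | [y]yyxyx__   read y → write x, move →, go to B
B | x[y]yxyx__   read y → write _, move →, go to C
C | x_[y]xyx__   read y → write _, move ←, go to A
A | x[_]_xyx__   read _ → write y, move ←, go to B
B | [x]y_xyx__   read x → write x, move →, go to A
A | x[y]_xyx__   read y → write x, move ←, go to C
C | [x]x_xyx__   read x → write _, move →, go to D
D | _[x]_xyx__   read x → write _, move →, go to D
D | __[_]xyx__   read _ → write x, move →, go to B
B | __x[x]yx__   read x → write x, move →, go to A
A | __xx[y]x__   read y → write x, move ←, go to C
C | __x[x]xx__   read x → write _, move →, go to D
D | __x_[x]x__   read x → write _, move →, go to D
D | __x__[x]__   read x → write _, move →, go to D
D | __x___[_]_   read _ → write x, move →, go to B
B | __x___x[_]
Cell 4 holds _ when M halts.

_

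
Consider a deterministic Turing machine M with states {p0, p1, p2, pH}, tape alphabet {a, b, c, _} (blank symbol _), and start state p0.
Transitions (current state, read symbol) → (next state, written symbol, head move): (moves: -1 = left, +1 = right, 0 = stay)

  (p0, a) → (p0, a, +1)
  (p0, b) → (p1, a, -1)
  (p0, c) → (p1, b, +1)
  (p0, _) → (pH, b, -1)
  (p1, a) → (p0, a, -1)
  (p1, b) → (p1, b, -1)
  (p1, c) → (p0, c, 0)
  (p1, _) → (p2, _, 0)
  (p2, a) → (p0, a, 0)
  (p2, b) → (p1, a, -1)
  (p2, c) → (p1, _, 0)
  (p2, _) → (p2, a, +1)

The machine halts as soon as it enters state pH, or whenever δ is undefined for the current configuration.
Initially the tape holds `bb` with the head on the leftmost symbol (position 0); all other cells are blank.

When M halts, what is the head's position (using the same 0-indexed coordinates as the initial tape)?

1

state=p0 head=0 tape=_[b]b_   (p0,b)→(p1,a,-1)
state=p1 head=-1 tape=[_]ab_   (p1,_)→(p2,_,0)
state=p2 head=-1 tape=[_]ab_   (p2,_)→(p2,a,+1)
state=p2 head=0 tape=a[a]b_   (p2,a)→(p0,a,0)
state=p0 head=0 tape=a[a]b_   (p0,a)→(p0,a,+1)
state=p0 head=1 tape=aa[b]_   (p0,b)→(p1,a,-1)
state=p1 head=0 tape=a[a]a_   (p1,a)→(p0,a,-1)
state=p0 head=-1 tape=[a]aa_   (p0,a)→(p0,a,+1)
state=p0 head=0 tape=a[a]a_   (p0,a)→(p0,a,+1)
state=p0 head=1 tape=aa[a]_   (p0,a)→(p0,a,+1)
state=p0 head=2 tape=aaa[_]   (p0,_)→(pH,b,-1)
state=pH head=1 tape=aa[a]b
At halt the head is at cell 1.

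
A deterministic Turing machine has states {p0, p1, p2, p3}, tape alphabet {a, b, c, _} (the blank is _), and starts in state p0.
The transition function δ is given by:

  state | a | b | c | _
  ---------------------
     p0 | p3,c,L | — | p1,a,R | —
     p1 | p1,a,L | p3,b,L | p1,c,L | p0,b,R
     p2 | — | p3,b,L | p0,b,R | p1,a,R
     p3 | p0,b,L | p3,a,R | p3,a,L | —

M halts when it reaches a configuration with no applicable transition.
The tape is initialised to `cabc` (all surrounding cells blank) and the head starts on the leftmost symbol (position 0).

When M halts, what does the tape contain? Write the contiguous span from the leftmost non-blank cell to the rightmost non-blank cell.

p0 | __[c]abc   read c → write a, move R, go to p1
p1 | __a[a]bc   read a → write a, move L, go to p1
p1 | __[a]abc   read a → write a, move L, go to p1
p1 | _[_]aabc   read _ → write b, move R, go to p0
p0 | _b[a]abc   read a → write c, move L, go to p3
p3 | _[b]cabc   read b → write a, move R, go to p3
p3 | _a[c]abc   read c → write a, move L, go to p3
p3 | _[a]aabc   read a → write b, move L, go to p0
p0 | [_]baabc
The non-blank tape span at halt is baabc.

baabc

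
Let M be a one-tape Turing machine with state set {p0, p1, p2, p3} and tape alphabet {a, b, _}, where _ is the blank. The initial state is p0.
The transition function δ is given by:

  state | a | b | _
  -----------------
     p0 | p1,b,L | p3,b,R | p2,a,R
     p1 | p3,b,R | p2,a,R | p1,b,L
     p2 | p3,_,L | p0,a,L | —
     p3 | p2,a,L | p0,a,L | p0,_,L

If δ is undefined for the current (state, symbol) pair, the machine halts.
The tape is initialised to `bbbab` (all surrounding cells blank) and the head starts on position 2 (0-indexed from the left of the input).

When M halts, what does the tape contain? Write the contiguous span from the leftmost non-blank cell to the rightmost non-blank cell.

state=p0 head=2 tape=__bb[b]ab   (p0,b)→(p3,b,R)
state=p3 head=3 tape=__bbb[a]b   (p3,a)→(p2,a,L)
state=p2 head=2 tape=__bb[b]ab   (p2,b)→(p0,a,L)
state=p0 head=1 tape=__b[b]aab   (p0,b)→(p3,b,R)
state=p3 head=2 tape=__bb[a]ab   (p3,a)→(p2,a,L)
state=p2 head=1 tape=__b[b]aab   (p2,b)→(p0,a,L)
state=p0 head=0 tape=__[b]aaab   (p0,b)→(p3,b,R)
state=p3 head=1 tape=__b[a]aab   (p3,a)→(p2,a,L)
state=p2 head=0 tape=__[b]aaab   (p2,b)→(p0,a,L)
state=p0 head=-1 tape=_[_]aaaab   (p0,_)→(p2,a,R)
state=p2 head=0 tape=_a[a]aaab   (p2,a)→(p3,_,L)
state=p3 head=-1 tape=_[a]_aaab   (p3,a)→(p2,a,L)
state=p2 head=-2 tape=[_]a_aaab
The non-blank tape span at halt is a_aaab.

a_aaab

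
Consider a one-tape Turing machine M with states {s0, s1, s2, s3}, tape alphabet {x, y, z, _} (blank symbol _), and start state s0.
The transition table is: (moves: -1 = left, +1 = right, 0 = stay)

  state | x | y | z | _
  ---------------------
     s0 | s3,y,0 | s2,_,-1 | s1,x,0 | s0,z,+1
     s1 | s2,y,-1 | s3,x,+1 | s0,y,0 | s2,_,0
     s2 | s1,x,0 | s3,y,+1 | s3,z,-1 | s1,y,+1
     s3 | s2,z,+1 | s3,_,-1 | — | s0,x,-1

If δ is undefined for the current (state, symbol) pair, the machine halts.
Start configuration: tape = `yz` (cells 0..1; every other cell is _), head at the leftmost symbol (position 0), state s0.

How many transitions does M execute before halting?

24

s0 | ____[y]z   read y → write _, move -1, go to s2
s2 | ___[_]_z   read _ → write y, move +1, go to s1
s1 | ___y[_]z   read _ → write _, move 0, go to s2
s2 | ___y[_]z   read _ → write y, move +1, go to s1
s1 | ___yy[z]   read z → write y, move 0, go to s0
s0 | ___yy[y]   read y → write _, move -1, go to s2
s2 | ___y[y]_   read y → write y, move +1, go to s3
s3 | ___yy[_]   read _ → write x, move -1, go to s0
s0 | ___y[y]x   read y → write _, move -1, go to s2
s2 | ___[y]_x   read y → write y, move +1, go to s3
s3 | ___y[_]x   read _ → write x, move -1, go to s0
s0 | ___[y]xx   read y → write _, move -1, go to s2
s2 | __[_]_xx   read _ → write y, move +1, go to s1
s1 | __y[_]xx   read _ → write _, move 0, go to s2
s2 | __y[_]xx   read _ → write y, move +1, go to s1
s1 | __yy[x]x   read x → write y, move -1, go to s2
s2 | __y[y]yx   read y → write y, move +1, go to s3
s3 | __yy[y]x   read y → write _, move -1, go to s3
s3 | __y[y]_x   read y → write _, move -1, go to s3
s3 | __[y]__x   read y → write _, move -1, go to s3
s3 | _[_]___x   read _ → write x, move -1, go to s0
s0 | [_]x___x   read _ → write z, move +1, go to s0
s0 | z[x]___x   read x → write y, move 0, go to s3
s3 | z[y]___x   read y → write _, move -1, go to s3
s3 | [z]____x
M halts after 24 transitions.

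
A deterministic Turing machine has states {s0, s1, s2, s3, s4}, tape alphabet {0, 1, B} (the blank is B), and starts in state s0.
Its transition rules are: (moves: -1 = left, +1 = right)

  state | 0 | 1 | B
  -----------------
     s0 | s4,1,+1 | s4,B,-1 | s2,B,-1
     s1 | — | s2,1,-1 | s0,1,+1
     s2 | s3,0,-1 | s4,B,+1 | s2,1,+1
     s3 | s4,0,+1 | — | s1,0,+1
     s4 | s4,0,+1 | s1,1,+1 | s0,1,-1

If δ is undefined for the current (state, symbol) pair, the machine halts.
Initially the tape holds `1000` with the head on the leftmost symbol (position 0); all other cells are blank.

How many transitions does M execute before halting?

state=s0 head=0 tape=BBBB[1]000   (s0,1)→(s4,B,-1)
state=s4 head=-1 tape=BBB[B]B000   (s4,B)→(s0,1,-1)
state=s0 head=-2 tape=BB[B]1B000   (s0,B)→(s2,B,-1)
state=s2 head=-3 tape=B[B]B1B000   (s2,B)→(s2,1,+1)
state=s2 head=-2 tape=B1[B]1B000   (s2,B)→(s2,1,+1)
state=s2 head=-1 tape=B11[1]B000   (s2,1)→(s4,B,+1)
state=s4 head=0 tape=B11B[B]000   (s4,B)→(s0,1,-1)
state=s0 head=-1 tape=B11[B]1000   (s0,B)→(s2,B,-1)
state=s2 head=-2 tape=B1[1]B1000   (s2,1)→(s4,B,+1)
state=s4 head=-1 tape=B1B[B]1000   (s4,B)→(s0,1,-1)
state=s0 head=-2 tape=B1[B]11000   (s0,B)→(s2,B,-1)
state=s2 head=-3 tape=B[1]B11000   (s2,1)→(s4,B,+1)
state=s4 head=-2 tape=BB[B]11000   (s4,B)→(s0,1,-1)
state=s0 head=-3 tape=B[B]111000   (s0,B)→(s2,B,-1)
state=s2 head=-4 tape=[B]B111000   (s2,B)→(s2,1,+1)
state=s2 head=-3 tape=1[B]111000   (s2,B)→(s2,1,+1)
state=s2 head=-2 tape=11[1]11000   (s2,1)→(s4,B,+1)
state=s4 head=-1 tape=11B[1]1000   (s4,1)→(s1,1,+1)
state=s1 head=0 tape=11B1[1]000   (s1,1)→(s2,1,-1)
state=s2 head=-1 tape=11B[1]1000   (s2,1)→(s4,B,+1)
state=s4 head=0 tape=11BB[1]000   (s4,1)→(s1,1,+1)
state=s1 head=1 tape=11BB1[0]00
M halts after 21 transitions.

21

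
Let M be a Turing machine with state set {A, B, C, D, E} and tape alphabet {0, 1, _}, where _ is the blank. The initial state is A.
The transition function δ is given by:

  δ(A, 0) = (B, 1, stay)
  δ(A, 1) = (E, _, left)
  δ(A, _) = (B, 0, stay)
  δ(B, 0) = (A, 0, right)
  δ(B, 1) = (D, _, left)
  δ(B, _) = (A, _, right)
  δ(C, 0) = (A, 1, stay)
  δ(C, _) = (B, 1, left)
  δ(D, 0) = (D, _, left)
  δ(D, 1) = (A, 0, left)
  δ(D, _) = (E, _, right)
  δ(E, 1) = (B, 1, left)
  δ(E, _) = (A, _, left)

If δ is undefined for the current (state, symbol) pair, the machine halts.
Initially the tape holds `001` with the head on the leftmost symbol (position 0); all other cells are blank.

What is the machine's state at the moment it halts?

E

A | __[0]01   read 0 → write 1, move stay, go to B
B | __[1]01   read 1 → write _, move left, go to D
D | _[_]_01   read _ → write _, move right, go to E
E | __[_]01   read _ → write _, move left, go to A
A | _[_]_01   read _ → write 0, move stay, go to B
B | _[0]_01   read 0 → write 0, move right, go to A
A | _0[_]01   read _ → write 0, move stay, go to B
B | _0[0]01   read 0 → write 0, move right, go to A
A | _00[0]1   read 0 → write 1, move stay, go to B
B | _00[1]1   read 1 → write _, move left, go to D
D | _0[0]_1   read 0 → write _, move left, go to D
D | _[0]__1   read 0 → write _, move left, go to D
D | [_]___1   read _ → write _, move right, go to E
E | _[_]__1   read _ → write _, move left, go to A
A | [_]___1   read _ → write 0, move stay, go to B
B | [0]___1   read 0 → write 0, move right, go to A
A | 0[_]__1   read _ → write 0, move stay, go to B
B | 0[0]__1   read 0 → write 0, move right, go to A
A | 00[_]_1   read _ → write 0, move stay, go to B
B | 00[0]_1   read 0 → write 0, move right, go to A
A | 000[_]1   read _ → write 0, move stay, go to B
B | 000[0]1   read 0 → write 0, move right, go to A
A | 0000[1]   read 1 → write _, move left, go to E
E | 000[0]_
No transition is defined for (E, 0); M halts in state E.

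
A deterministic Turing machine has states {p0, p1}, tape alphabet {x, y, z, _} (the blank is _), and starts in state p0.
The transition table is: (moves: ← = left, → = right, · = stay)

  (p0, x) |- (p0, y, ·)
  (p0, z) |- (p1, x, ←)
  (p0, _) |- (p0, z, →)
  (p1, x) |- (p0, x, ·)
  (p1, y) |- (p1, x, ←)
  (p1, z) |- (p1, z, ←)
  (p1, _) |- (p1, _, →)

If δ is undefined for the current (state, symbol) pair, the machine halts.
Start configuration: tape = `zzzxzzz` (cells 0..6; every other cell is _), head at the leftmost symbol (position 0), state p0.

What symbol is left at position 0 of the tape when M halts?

y

state=p0 head=0 tape=_[z]zzxzzz   (p0,z)→(p1,x,←)
state=p1 head=-1 tape=[_]xzzxzzz   (p1,_)→(p1,_,→)
state=p1 head=0 tape=_[x]zzxzzz   (p1,x)→(p0,x,·)
state=p0 head=0 tape=_[x]zzxzzz   (p0,x)→(p0,y,·)
state=p0 head=0 tape=_[y]zzxzzz
Cell 0 holds y when M halts.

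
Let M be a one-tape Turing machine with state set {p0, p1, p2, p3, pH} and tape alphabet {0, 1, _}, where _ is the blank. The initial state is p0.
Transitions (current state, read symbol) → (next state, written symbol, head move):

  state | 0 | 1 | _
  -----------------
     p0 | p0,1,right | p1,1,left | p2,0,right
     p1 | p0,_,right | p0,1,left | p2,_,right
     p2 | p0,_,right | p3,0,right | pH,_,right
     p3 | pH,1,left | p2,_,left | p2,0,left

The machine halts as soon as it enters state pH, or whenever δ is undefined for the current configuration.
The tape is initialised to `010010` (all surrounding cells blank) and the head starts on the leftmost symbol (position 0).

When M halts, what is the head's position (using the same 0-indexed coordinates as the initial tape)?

8

state=p0 head=0 tape=_[0]10010___   (p0,0)→(p0,1,right)
state=p0 head=1 tape=_1[1]0010___   (p0,1)→(p1,1,left)
state=p1 head=0 tape=_[1]10010___   (p1,1)→(p0,1,left)
state=p0 head=-1 tape=[_]110010___   (p0,_)→(p2,0,right)
state=p2 head=0 tape=0[1]10010___   (p2,1)→(p3,0,right)
state=p3 head=1 tape=00[1]0010___   (p3,1)→(p2,_,left)
state=p2 head=0 tape=0[0]_0010___   (p2,0)→(p0,_,right)
state=p0 head=1 tape=0_[_]0010___   (p0,_)→(p2,0,right)
state=p2 head=2 tape=0_0[0]010___   (p2,0)→(p0,_,right)
state=p0 head=3 tape=0_0_[0]10___   (p0,0)→(p0,1,right)
state=p0 head=4 tape=0_0_1[1]0___   (p0,1)→(p1,1,left)
state=p1 head=3 tape=0_0_[1]10___   (p1,1)→(p0,1,left)
state=p0 head=2 tape=0_0[_]110___   (p0,_)→(p2,0,right)
state=p2 head=3 tape=0_00[1]10___   (p2,1)→(p3,0,right)
state=p3 head=4 tape=0_000[1]0___   (p3,1)→(p2,_,left)
state=p2 head=3 tape=0_00[0]_0___   (p2,0)→(p0,_,right)
state=p0 head=4 tape=0_00_[_]0___   (p0,_)→(p2,0,right)
state=p2 head=5 tape=0_00_0[0]___   (p2,0)→(p0,_,right)
state=p0 head=6 tape=0_00_0_[_]__   (p0,_)→(p2,0,right)
state=p2 head=7 tape=0_00_0_0[_]_   (p2,_)→(pH,_,right)
state=pH head=8 tape=0_00_0_0_[_]
At halt the head is at cell 8.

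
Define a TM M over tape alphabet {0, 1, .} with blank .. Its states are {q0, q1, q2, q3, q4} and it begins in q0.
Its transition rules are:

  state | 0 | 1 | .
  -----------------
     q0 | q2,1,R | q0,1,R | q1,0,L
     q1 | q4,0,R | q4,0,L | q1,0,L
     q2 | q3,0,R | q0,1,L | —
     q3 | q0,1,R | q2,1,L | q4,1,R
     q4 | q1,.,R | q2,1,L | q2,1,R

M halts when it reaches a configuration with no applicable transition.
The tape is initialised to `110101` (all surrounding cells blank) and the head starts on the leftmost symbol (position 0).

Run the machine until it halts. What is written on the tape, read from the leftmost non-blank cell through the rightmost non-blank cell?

q0 | [1]10101....   read 1 → write 1, move R, go to q0
q0 | 1[1]0101....   read 1 → write 1, move R, go to q0
q0 | 11[0]101....   read 0 → write 1, move R, go to q2
q2 | 111[1]01....   read 1 → write 1, move L, go to q0
q0 | 11[1]101....   read 1 → write 1, move R, go to q0
q0 | 111[1]01....   read 1 → write 1, move R, go to q0
q0 | 1111[0]1....   read 0 → write 1, move R, go to q2
q2 | 11111[1]....   read 1 → write 1, move L, go to q0
q0 | 1111[1]1....   read 1 → write 1, move R, go to q0
q0 | 11111[1]....   read 1 → write 1, move R, go to q0
q0 | 111111[.]...   read . → write 0, move L, go to q1
q1 | 11111[1]0...   read 1 → write 0, move L, go to q4
q4 | 1111[1]00...   read 1 → write 1, move L, go to q2
q2 | 111[1]100...   read 1 → write 1, move L, go to q0
q0 | 11[1]1100...   read 1 → write 1, move R, go to q0
q0 | 111[1]100...   read 1 → write 1, move R, go to q0
q0 | 1111[1]00...   read 1 → write 1, move R, go to q0
q0 | 11111[0]0...   read 0 → write 1, move R, go to q2
q2 | 111111[0]...   read 0 → write 0, move R, go to q3
q3 | 1111110[.]..   read . → write 1, move R, go to q4
q4 | 11111101[.].   read . → write 1, move R, go to q2
q2 | 111111011[.]
The non-blank tape span at halt is 111111011.

111111011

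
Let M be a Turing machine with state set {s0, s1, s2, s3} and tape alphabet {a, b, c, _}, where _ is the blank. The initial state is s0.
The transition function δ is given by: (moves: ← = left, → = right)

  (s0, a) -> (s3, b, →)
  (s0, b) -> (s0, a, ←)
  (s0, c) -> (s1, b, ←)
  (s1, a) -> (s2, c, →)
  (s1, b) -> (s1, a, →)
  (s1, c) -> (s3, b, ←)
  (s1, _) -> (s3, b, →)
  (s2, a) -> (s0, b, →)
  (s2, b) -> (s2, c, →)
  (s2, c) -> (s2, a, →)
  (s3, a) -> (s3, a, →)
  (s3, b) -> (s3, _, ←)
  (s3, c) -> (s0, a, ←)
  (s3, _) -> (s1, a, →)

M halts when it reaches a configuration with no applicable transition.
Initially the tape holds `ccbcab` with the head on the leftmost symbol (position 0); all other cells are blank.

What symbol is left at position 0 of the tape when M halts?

s0 | __[c]cbcab_   read c → write b, move ←, go to s1
s1 | _[_]bcbcab_   read _ → write b, move →, go to s3
s3 | _b[b]cbcab_   read b → write _, move ←, go to s3
s3 | _[b]_cbcab_   read b → write _, move ←, go to s3
s3 | [_]__cbcab_   read _ → write a, move →, go to s1
s1 | a[_]_cbcab_   read _ → write b, move →, go to s3
s3 | ab[_]cbcab_   read _ → write a, move →, go to s1
s1 | aba[c]bcab_   read c → write b, move ←, go to s3
s3 | ab[a]bbcab_   read a → write a, move →, go to s3
s3 | aba[b]bcab_   read b → write _, move ←, go to s3
s3 | ab[a]_bcab_   read a → write a, move →, go to s3
s3 | aba[_]bcab_   read _ → write a, move →, go to s1
s1 | abaa[b]cab_   read b → write a, move →, go to s1
s1 | abaaa[c]ab_   read c → write b, move ←, go to s3
s3 | abaa[a]bab_   read a → write a, move →, go to s3
s3 | abaaa[b]ab_   read b → write _, move ←, go to s3
s3 | abaa[a]_ab_   read a → write a, move →, go to s3
s3 | abaaa[_]ab_   read _ → write a, move →, go to s1
s1 | abaaaa[a]b_   read a → write c, move →, go to s2
s2 | abaaaac[b]_   read b → write c, move →, go to s2
s2 | abaaaacc[_]
Cell 0 holds a when M halts.

a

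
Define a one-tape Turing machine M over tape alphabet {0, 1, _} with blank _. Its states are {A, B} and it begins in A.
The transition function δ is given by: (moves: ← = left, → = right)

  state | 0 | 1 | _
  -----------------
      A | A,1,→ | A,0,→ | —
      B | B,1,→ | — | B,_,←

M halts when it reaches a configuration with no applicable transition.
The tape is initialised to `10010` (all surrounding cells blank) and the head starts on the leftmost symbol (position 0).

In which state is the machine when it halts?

state=A head=0 tape=[1]0010_   (A,1)→(A,0,→)
state=A head=1 tape=0[0]010_   (A,0)→(A,1,→)
state=A head=2 tape=01[0]10_   (A,0)→(A,1,→)
state=A head=3 tape=011[1]0_   (A,1)→(A,0,→)
state=A head=4 tape=0110[0]_   (A,0)→(A,1,→)
state=A head=5 tape=01101[_]
No transition is defined for (A, _); M halts in state A.

A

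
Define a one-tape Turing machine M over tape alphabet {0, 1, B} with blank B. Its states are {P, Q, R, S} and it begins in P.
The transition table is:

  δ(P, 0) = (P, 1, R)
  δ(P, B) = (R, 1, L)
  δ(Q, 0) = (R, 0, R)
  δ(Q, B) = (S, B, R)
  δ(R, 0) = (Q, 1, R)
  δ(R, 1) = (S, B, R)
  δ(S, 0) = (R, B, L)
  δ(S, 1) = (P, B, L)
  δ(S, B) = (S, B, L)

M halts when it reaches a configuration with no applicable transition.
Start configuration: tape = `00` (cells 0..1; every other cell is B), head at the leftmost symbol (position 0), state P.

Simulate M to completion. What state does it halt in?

P | B[0]0B   read 0 → write 1, move R, go to P
P | B1[0]B   read 0 → write 1, move R, go to P
P | B11[B]   read B → write 1, move L, go to R
R | B1[1]1   read 1 → write B, move R, go to S
S | B1B[1]   read 1 → write B, move L, go to P
P | B1[B]B   read B → write 1, move L, go to R
R | B[1]1B   read 1 → write B, move R, go to S
S | BB[1]B   read 1 → write B, move L, go to P
P | B[B]BB   read B → write 1, move L, go to R
R | [B]1BB
No transition is defined for (R, B); M halts in state R.

R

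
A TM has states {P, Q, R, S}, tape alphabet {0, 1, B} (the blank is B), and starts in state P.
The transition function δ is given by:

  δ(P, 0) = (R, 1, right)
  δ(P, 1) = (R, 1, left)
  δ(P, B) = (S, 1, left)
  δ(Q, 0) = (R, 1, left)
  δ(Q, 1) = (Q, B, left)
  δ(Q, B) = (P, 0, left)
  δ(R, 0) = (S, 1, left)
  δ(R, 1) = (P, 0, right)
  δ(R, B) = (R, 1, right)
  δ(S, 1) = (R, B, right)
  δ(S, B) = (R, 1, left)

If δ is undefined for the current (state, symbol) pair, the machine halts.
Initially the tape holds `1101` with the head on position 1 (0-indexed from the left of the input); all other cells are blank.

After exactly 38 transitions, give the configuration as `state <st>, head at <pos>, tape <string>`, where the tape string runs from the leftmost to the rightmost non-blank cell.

state P, head at -3, tape 01111101

state=P head=1 tape=BBBBB1[1]01   (P,1)→(R,1,left)
state=R head=0 tape=BBBBB[1]101   (R,1)→(P,0,right)
state=P head=1 tape=BBBBB0[1]01   (P,1)→(R,1,left)
state=R head=0 tape=BBBBB[0]101   (R,0)→(S,1,left)
state=S head=-1 tape=BBBB[B]1101   (S,B)→(R,1,left)
state=R head=-2 tape=BBB[B]11101   (R,B)→(R,1,right)
state=R head=-1 tape=BBB1[1]1101   (R,1)→(P,0,right)
state=P head=0 tape=BBB10[1]101   (P,1)→(R,1,left)
state=R head=-1 tape=BBB1[0]1101   (R,0)→(S,1,left)
state=S head=-2 tape=BBB[1]11101   (S,1)→(R,B,right)
state=R head=-1 tape=BBBB[1]1101   (R,1)→(P,0,right)
state=P head=0 tape=BBBB0[1]101   (P,1)→(R,1,left)
state=R head=-1 tape=BBBB[0]1101   (R,0)→(S,1,left)
state=S head=-2 tape=BBB[B]11101   (S,B)→(R,1,left)
state=R head=-3 tape=BB[B]111101   (R,B)→(R,1,right)
state=R head=-2 tape=BB1[1]11101   (R,1)→(P,0,right)
state=P head=-1 tape=BB10[1]1101   (P,1)→(R,1,left)
state=R head=-2 tape=BB1[0]11101   (R,0)→(S,1,left)
state=S head=-3 tape=BB[1]111101   (S,1)→(R,B,right)
state=R head=-2 tape=BBB[1]11101   (R,1)→(P,0,right)
state=P head=-1 tape=BBB0[1]1101   (P,1)→(R,1,left)
state=R head=-2 tape=BBB[0]11101   (R,0)→(S,1,left)
state=S head=-3 tape=BB[B]111101   (S,B)→(R,1,left)
state=R head=-4 tape=B[B]1111101   (R,B)→(R,1,right)
state=R head=-3 tape=B1[1]111101   (R,1)→(P,0,right)
state=P head=-2 tape=B10[1]11101   (P,1)→(R,1,left)
state=R head=-3 tape=B1[0]111101   (R,0)→(S,1,left)
state=S head=-4 tape=B[1]1111101   (S,1)→(R,B,right)
state=R head=-3 tape=BB[1]111101   (R,1)→(P,0,right)
state=P head=-2 tape=BB0[1]11101   (P,1)→(R,1,left)
state=R head=-3 tape=BB[0]111101   (R,0)→(S,1,left)
state=S head=-4 tape=B[B]1111101   (S,B)→(R,1,left)
state=R head=-5 tape=[B]11111101   (R,B)→(R,1,right)
state=R head=-4 tape=1[1]1111101   (R,1)→(P,0,right)
state=P head=-3 tape=10[1]111101   (P,1)→(R,1,left)
state=R head=-4 tape=1[0]1111101   (R,0)→(S,1,left)
state=S head=-5 tape=[1]11111101   (S,1)→(R,B,right)
state=R head=-4 tape=B[1]1111101   (R,1)→(P,0,right)
state=P head=-3 tape=B0[1]111101
After 38 steps: state P, head at -3, tape 01111101.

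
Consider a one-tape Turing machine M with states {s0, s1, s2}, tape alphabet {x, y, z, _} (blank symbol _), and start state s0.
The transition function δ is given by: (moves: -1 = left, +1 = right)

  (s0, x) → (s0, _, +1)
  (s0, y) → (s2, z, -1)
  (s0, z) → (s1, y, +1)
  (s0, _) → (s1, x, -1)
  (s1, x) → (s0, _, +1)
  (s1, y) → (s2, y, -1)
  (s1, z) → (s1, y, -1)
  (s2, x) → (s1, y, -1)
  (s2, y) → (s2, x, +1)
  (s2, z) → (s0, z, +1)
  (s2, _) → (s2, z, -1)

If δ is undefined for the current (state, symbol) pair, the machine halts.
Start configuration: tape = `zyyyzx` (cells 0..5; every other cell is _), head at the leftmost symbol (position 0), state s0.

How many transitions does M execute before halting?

state=s0 head=0 tape=[z]yyyzx_   (s0,z)→(s1,y,+1)
state=s1 head=1 tape=y[y]yyzx_   (s1,y)→(s2,y,-1)
state=s2 head=0 tape=[y]yyyzx_   (s2,y)→(s2,x,+1)
state=s2 head=1 tape=x[y]yyzx_   (s2,y)→(s2,x,+1)
state=s2 head=2 tape=xx[y]yzx_   (s2,y)→(s2,x,+1)
state=s2 head=3 tape=xxx[y]zx_   (s2,y)→(s2,x,+1)
state=s2 head=4 tape=xxxx[z]x_   (s2,z)→(s0,z,+1)
state=s0 head=5 tape=xxxxz[x]_   (s0,x)→(s0,_,+1)
state=s0 head=6 tape=xxxxz_[_]   (s0,_)→(s1,x,-1)
state=s1 head=5 tape=xxxxz[_]x
M halts after 9 transitions.

9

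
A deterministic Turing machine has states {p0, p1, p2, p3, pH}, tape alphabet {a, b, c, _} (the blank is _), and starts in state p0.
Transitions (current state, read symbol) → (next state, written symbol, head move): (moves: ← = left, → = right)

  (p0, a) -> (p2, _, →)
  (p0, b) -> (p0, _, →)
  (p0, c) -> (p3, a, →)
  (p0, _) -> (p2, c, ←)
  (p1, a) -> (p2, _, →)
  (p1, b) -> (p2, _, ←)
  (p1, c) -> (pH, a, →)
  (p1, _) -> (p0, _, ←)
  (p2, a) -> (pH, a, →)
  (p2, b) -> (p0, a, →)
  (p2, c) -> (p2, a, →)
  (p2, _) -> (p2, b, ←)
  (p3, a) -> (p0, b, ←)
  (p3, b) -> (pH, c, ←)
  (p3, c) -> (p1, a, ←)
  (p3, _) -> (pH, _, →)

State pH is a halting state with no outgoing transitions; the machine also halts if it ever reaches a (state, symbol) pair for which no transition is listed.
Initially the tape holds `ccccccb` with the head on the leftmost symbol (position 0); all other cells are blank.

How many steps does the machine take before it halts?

4

state=p0 head=0 tape=[c]cccccb   (p0,c)→(p3,a,→)
state=p3 head=1 tape=a[c]ccccb   (p3,c)→(p1,a,←)
state=p1 head=0 tape=[a]accccb   (p1,a)→(p2,_,→)
state=p2 head=1 tape=_[a]ccccb   (p2,a)→(pH,a,→)
state=pH head=2 tape=_a[c]cccb
M halts after 4 transitions.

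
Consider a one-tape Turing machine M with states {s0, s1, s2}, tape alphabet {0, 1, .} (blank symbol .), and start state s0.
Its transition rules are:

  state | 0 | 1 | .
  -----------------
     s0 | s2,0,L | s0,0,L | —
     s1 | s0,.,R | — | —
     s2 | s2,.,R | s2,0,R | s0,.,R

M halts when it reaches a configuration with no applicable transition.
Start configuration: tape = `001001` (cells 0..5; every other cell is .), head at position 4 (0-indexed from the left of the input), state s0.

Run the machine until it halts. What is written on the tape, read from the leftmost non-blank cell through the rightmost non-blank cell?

001..0

state=s0 head=4 tape=0010[0]1..   (s0,0)→(s2,0,L)
state=s2 head=3 tape=001[0]01..   (s2,0)→(s2,.,R)
state=s2 head=4 tape=001.[0]1..   (s2,0)→(s2,.,R)
state=s2 head=5 tape=001..[1]..   (s2,1)→(s2,0,R)
state=s2 head=6 tape=001..0[.].   (s2,.)→(s0,.,R)
state=s0 head=7 tape=001..0.[.]
The non-blank tape span at halt is 001..0.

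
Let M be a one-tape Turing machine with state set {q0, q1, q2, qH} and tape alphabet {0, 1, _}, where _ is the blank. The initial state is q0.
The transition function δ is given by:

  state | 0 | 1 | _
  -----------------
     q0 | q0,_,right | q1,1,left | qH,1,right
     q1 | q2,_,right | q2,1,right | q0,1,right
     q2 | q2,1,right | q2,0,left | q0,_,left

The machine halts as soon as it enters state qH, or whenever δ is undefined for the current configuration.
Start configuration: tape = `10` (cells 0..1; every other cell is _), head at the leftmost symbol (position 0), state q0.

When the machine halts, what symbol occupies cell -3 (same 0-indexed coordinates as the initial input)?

1

q0 | ___[1]0   read 1 → write 1, move left, go to q1
q1 | __[_]10   read _ → write 1, move right, go to q0
q0 | __1[1]0   read 1 → write 1, move left, go to q1
q1 | __[1]10   read 1 → write 1, move right, go to q2
q2 | __1[1]0   read 1 → write 0, move left, go to q2
q2 | __[1]00   read 1 → write 0, move left, go to q2
q2 | _[_]000   read _ → write _, move left, go to q0
q0 | [_]_000   read _ → write 1, move right, go to qH
qH | 1[_]000
Cell -3 holds 1 when M halts.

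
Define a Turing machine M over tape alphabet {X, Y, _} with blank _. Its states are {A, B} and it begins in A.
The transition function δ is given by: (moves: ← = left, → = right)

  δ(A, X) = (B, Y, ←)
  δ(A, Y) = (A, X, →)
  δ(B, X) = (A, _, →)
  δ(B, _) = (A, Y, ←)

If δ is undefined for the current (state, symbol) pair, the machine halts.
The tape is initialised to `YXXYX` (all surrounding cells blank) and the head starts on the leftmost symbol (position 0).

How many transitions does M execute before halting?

state=A head=0 tape=[Y]XXYX_   (A,Y)→(A,X,→)
state=A head=1 tape=X[X]XYX_   (A,X)→(B,Y,←)
state=B head=0 tape=[X]YXYX_   (B,X)→(A,_,→)
state=A head=1 tape=_[Y]XYX_   (A,Y)→(A,X,→)
state=A head=2 tape=_X[X]YX_   (A,X)→(B,Y,←)
state=B head=1 tape=_[X]YYX_   (B,X)→(A,_,→)
state=A head=2 tape=__[Y]YX_   (A,Y)→(A,X,→)
state=A head=3 tape=__X[Y]X_   (A,Y)→(A,X,→)
state=A head=4 tape=__XX[X]_   (A,X)→(B,Y,←)
state=B head=3 tape=__X[X]Y_   (B,X)→(A,_,→)
state=A head=4 tape=__X_[Y]_   (A,Y)→(A,X,→)
state=A head=5 tape=__X_X[_]
M halts after 11 transitions.

11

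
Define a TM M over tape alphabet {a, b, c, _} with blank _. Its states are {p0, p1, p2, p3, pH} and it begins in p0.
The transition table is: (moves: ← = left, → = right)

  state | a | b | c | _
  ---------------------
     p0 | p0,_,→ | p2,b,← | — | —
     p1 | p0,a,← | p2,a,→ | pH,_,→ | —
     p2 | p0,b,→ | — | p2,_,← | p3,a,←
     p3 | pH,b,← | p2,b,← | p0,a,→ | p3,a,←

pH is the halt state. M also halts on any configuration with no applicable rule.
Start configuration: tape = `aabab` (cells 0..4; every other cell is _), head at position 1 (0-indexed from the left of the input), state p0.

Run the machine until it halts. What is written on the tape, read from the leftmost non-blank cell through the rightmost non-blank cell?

state=p0 head=1 tape=_a[a]bab   (p0,a)→(p0,_,→)
state=p0 head=2 tape=_a_[b]ab   (p0,b)→(p2,b,←)
state=p2 head=1 tape=_a[_]bab   (p2,_)→(p3,a,←)
state=p3 head=0 tape=_[a]abab   (p3,a)→(pH,b,←)
state=pH head=-1 tape=[_]babab
The non-blank tape span at halt is babab.

babab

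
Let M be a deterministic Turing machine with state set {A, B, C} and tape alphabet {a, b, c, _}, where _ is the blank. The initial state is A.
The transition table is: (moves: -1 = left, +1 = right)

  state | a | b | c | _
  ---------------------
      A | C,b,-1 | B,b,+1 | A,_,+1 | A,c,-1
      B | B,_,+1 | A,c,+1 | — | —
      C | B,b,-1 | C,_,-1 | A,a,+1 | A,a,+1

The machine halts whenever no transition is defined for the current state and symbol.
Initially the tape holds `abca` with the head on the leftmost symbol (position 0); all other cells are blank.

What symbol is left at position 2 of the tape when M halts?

state=A head=0 tape=_[a]bca_   (A,a)→(C,b,-1)
state=C head=-1 tape=[_]bbca_   (C,_)→(A,a,+1)
state=A head=0 tape=a[b]bca_   (A,b)→(B,b,+1)
state=B head=1 tape=ab[b]ca_   (B,b)→(A,c,+1)
state=A head=2 tape=abc[c]a_   (A,c)→(A,_,+1)
state=A head=3 tape=abc_[a]_   (A,a)→(C,b,-1)
state=C head=2 tape=abc[_]b_   (C,_)→(A,a,+1)
state=A head=3 tape=abca[b]_   (A,b)→(B,b,+1)
state=B head=4 tape=abcab[_]
Cell 2 holds a when M halts.

a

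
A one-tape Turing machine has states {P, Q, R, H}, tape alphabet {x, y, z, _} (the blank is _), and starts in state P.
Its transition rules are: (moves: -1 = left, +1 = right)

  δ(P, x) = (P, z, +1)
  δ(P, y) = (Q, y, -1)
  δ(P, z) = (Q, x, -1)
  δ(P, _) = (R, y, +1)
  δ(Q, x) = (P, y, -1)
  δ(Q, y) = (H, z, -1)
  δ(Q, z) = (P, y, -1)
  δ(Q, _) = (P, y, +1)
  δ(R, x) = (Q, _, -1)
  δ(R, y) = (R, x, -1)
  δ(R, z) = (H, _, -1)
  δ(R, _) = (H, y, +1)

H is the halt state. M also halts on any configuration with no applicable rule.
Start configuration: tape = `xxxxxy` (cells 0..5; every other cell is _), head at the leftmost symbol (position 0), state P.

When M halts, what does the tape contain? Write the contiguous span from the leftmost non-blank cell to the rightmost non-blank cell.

yxxxyxyy

state=P head=0 tape=__[x]xxxxy   (P,x)→(P,z,+1)
state=P head=1 tape=__z[x]xxxy   (P,x)→(P,z,+1)
state=P head=2 tape=__zz[x]xxy   (P,x)→(P,z,+1)
state=P head=3 tape=__zzz[x]xy   (P,x)→(P,z,+1)
state=P head=4 tape=__zzzz[x]y   (P,x)→(P,z,+1)
state=P head=5 tape=__zzzzz[y]   (P,y)→(Q,y,-1)
state=Q head=4 tape=__zzzz[z]y   (Q,z)→(P,y,-1)
state=P head=3 tape=__zzz[z]yy   (P,z)→(Q,x,-1)
state=Q head=2 tape=__zz[z]xyy   (Q,z)→(P,y,-1)
state=P head=1 tape=__z[z]yxyy   (P,z)→(Q,x,-1)
state=Q head=0 tape=__[z]xyxyy   (Q,z)→(P,y,-1)
state=P head=-1 tape=_[_]yxyxyy   (P,_)→(R,y,+1)
state=R head=0 tape=_y[y]xyxyy   (R,y)→(R,x,-1)
state=R head=-1 tape=_[y]xxyxyy   (R,y)→(R,x,-1)
state=R head=-2 tape=[_]xxxyxyy   (R,_)→(H,y,+1)
state=H head=-1 tape=y[x]xxyxyy
The non-blank tape span at halt is yxxxyxyy.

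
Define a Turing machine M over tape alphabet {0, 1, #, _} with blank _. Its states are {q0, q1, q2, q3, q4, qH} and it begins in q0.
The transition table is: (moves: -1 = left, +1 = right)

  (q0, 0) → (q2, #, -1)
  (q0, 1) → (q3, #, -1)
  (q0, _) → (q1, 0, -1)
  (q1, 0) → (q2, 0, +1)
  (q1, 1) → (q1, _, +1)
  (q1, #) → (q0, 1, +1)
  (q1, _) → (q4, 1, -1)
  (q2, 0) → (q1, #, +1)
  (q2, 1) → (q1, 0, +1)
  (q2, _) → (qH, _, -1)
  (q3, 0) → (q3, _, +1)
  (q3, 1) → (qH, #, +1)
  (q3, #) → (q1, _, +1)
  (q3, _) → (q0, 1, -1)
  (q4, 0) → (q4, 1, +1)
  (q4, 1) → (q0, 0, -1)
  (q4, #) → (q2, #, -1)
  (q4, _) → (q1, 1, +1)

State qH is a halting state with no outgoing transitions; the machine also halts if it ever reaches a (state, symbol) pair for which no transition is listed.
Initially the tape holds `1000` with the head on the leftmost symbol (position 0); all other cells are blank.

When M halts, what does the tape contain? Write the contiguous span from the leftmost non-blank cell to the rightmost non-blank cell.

state=q0 head=0 tape=____[1]000__   (q0,1)→(q3,#,-1)
state=q3 head=-1 tape=___[_]#000__   (q3,_)→(q0,1,-1)
state=q0 head=-2 tape=__[_]1#000__   (q0,_)→(q1,0,-1)
state=q1 head=-3 tape=_[_]01#000__   (q1,_)→(q4,1,-1)
state=q4 head=-4 tape=[_]101#000__   (q4,_)→(q1,1,+1)
state=q1 head=-3 tape=1[1]01#000__   (q1,1)→(q1,_,+1)
state=q1 head=-2 tape=1_[0]1#000__   (q1,0)→(q2,0,+1)
state=q2 head=-1 tape=1_0[1]#000__   (q2,1)→(q1,0,+1)
state=q1 head=0 tape=1_00[#]000__   (q1,#)→(q0,1,+1)
state=q0 head=1 tape=1_001[0]00__   (q0,0)→(q2,#,-1)
state=q2 head=0 tape=1_00[1]#00__   (q2,1)→(q1,0,+1)
state=q1 head=1 tape=1_000[#]00__   (q1,#)→(q0,1,+1)
state=q0 head=2 tape=1_0001[0]0__   (q0,0)→(q2,#,-1)
state=q2 head=1 tape=1_000[1]#0__   (q2,1)→(q1,0,+1)
state=q1 head=2 tape=1_0000[#]0__   (q1,#)→(q0,1,+1)
state=q0 head=3 tape=1_00001[0]__   (q0,0)→(q2,#,-1)
state=q2 head=2 tape=1_0000[1]#__   (q2,1)→(q1,0,+1)
state=q1 head=3 tape=1_00000[#]__   (q1,#)→(q0,1,+1)
state=q0 head=4 tape=1_000001[_]_   (q0,_)→(q1,0,-1)
state=q1 head=3 tape=1_00000[1]0_   (q1,1)→(q1,_,+1)
state=q1 head=4 tape=1_00000_[0]_   (q1,0)→(q2,0,+1)
state=q2 head=5 tape=1_00000_0[_]   (q2,_)→(qH,_,-1)
state=qH head=4 tape=1_00000_[0]_
The non-blank tape span at halt is 1_00000_0.

1_00000_0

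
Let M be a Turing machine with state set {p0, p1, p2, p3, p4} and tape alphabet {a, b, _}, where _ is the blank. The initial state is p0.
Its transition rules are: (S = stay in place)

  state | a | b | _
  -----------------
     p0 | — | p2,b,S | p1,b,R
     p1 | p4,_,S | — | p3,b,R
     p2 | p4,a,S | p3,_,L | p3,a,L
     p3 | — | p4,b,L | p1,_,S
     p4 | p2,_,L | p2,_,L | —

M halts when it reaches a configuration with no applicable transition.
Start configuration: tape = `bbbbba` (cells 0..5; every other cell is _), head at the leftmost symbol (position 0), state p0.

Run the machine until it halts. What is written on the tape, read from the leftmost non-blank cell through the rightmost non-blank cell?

b__bbbba

p0 | ___[b]bbbba   read b → write b, move S, go to p2
p2 | ___[b]bbbba   read b → write _, move L, go to p3
p3 | __[_]_bbbba   read _ → write _, move S, go to p1
p1 | __[_]_bbbba   read _ → write b, move R, go to p3
p3 | __b[_]bbbba   read _ → write _, move S, go to p1
p1 | __b[_]bbbba   read _ → write b, move R, go to p3
p3 | __bb[b]bbba   read b → write b, move L, go to p4
p4 | __b[b]bbbba   read b → write _, move L, go to p2
p2 | __[b]_bbbba   read b → write _, move L, go to p3
p3 | _[_]__bbbba   read _ → write _, move S, go to p1
p1 | _[_]__bbbba   read _ → write b, move R, go to p3
p3 | _b[_]_bbbba   read _ → write _, move S, go to p1
p1 | _b[_]_bbbba   read _ → write b, move R, go to p3
p3 | _bb[_]bbbba   read _ → write _, move S, go to p1
p1 | _bb[_]bbbba   read _ → write b, move R, go to p3
p3 | _bbb[b]bbba   read b → write b, move L, go to p4
p4 | _bb[b]bbbba   read b → write _, move L, go to p2
p2 | _b[b]_bbbba   read b → write _, move L, go to p3
p3 | _[b]__bbbba   read b → write b, move L, go to p4
p4 | [_]b__bbbba
The non-blank tape span at halt is b__bbbba.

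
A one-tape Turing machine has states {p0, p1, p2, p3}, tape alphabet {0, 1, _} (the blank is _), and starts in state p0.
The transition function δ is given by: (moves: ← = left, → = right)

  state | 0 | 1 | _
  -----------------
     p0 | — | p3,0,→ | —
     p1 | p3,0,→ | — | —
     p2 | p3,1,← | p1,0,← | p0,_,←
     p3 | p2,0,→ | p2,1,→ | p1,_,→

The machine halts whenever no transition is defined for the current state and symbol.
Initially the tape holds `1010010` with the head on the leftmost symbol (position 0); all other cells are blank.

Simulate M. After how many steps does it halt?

state=p0 head=0 tape=[1]010010_   (p0,1)→(p3,0,→)
state=p3 head=1 tape=0[0]10010_   (p3,0)→(p2,0,→)
state=p2 head=2 tape=00[1]0010_   (p2,1)→(p1,0,←)
state=p1 head=1 tape=0[0]00010_   (p1,0)→(p3,0,→)
state=p3 head=2 tape=00[0]0010_   (p3,0)→(p2,0,→)
state=p2 head=3 tape=000[0]010_   (p2,0)→(p3,1,←)
state=p3 head=2 tape=00[0]1010_   (p3,0)→(p2,0,→)
state=p2 head=3 tape=000[1]010_   (p2,1)→(p1,0,←)
state=p1 head=2 tape=00[0]0010_   (p1,0)→(p3,0,→)
state=p3 head=3 tape=000[0]010_   (p3,0)→(p2,0,→)
state=p2 head=4 tape=0000[0]10_   (p2,0)→(p3,1,←)
state=p3 head=3 tape=000[0]110_   (p3,0)→(p2,0,→)
state=p2 head=4 tape=0000[1]10_   (p2,1)→(p1,0,←)
state=p1 head=3 tape=000[0]010_   (p1,0)→(p3,0,→)
state=p3 head=4 tape=0000[0]10_   (p3,0)→(p2,0,→)
state=p2 head=5 tape=00000[1]0_   (p2,1)→(p1,0,←)
state=p1 head=4 tape=0000[0]00_   (p1,0)→(p3,0,→)
state=p3 head=5 tape=00000[0]0_   (p3,0)→(p2,0,→)
state=p2 head=6 tape=000000[0]_   (p2,0)→(p3,1,←)
state=p3 head=5 tape=00000[0]1_   (p3,0)→(p2,0,→)
state=p2 head=6 tape=000000[1]_   (p2,1)→(p1,0,←)
state=p1 head=5 tape=00000[0]0_   (p1,0)→(p3,0,→)
state=p3 head=6 tape=000000[0]_   (p3,0)→(p2,0,→)
state=p2 head=7 tape=0000000[_]   (p2,_)→(p0,_,←)
state=p0 head=6 tape=000000[0]_
M halts after 24 transitions.

24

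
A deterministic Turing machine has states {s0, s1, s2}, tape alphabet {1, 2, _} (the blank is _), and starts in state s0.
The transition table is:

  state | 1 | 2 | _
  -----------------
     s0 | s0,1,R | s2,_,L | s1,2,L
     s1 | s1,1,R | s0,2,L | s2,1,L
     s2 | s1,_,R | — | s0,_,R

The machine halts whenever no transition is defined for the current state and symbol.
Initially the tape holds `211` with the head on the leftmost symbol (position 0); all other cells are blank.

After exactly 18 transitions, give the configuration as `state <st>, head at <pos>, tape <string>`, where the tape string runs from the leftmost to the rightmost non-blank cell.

state s2, head at 2, tape 111

s0 | __[2]11_   read 2 → write _, move L, go to s2
s2 | _[_]_11_   read _ → write _, move R, go to s0
s0 | __[_]11_   read _ → write 2, move L, go to s1
s1 | _[_]211_   read _ → write 1, move L, go to s2
s2 | [_]1211_   read _ → write _, move R, go to s0
s0 | _[1]211_   read 1 → write 1, move R, go to s0
s0 | _1[2]11_   read 2 → write _, move L, go to s2
s2 | _[1]_11_   read 1 → write _, move R, go to s1
s1 | __[_]11_   read _ → write 1, move L, go to s2
s2 | _[_]111_   read _ → write _, move R, go to s0
s0 | __[1]11_   read 1 → write 1, move R, go to s0
s0 | __1[1]1_   read 1 → write 1, move R, go to s0
s0 | __11[1]_   read 1 → write 1, move R, go to s0
s0 | __111[_]   read _ → write 2, move L, go to s1
s1 | __11[1]2   read 1 → write 1, move R, go to s1
s1 | __111[2]   read 2 → write 2, move L, go to s0
s0 | __11[1]2   read 1 → write 1, move R, go to s0
s0 | __111[2]   read 2 → write _, move L, go to s2
s2 | __11[1]_
After 18 steps: state s2, head at 2, tape 111.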